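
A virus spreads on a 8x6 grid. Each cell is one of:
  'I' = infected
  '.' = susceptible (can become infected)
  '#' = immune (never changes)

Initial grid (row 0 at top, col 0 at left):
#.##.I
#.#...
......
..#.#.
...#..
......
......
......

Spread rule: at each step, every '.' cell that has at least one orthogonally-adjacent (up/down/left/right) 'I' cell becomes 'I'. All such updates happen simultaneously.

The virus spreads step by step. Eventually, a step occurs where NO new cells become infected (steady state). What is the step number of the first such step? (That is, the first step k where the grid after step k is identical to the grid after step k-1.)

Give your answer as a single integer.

Step 0 (initial): 1 infected
Step 1: +2 new -> 3 infected
Step 2: +2 new -> 5 infected
Step 3: +3 new -> 8 infected
Step 4: +2 new -> 10 infected
Step 5: +4 new -> 14 infected
Step 6: +3 new -> 17 infected
Step 7: +6 new -> 23 infected
Step 8: +6 new -> 29 infected
Step 9: +5 new -> 34 infected
Step 10: +3 new -> 37 infected
Step 11: +2 new -> 39 infected
Step 12: +1 new -> 40 infected
Step 13: +0 new -> 40 infected

Answer: 13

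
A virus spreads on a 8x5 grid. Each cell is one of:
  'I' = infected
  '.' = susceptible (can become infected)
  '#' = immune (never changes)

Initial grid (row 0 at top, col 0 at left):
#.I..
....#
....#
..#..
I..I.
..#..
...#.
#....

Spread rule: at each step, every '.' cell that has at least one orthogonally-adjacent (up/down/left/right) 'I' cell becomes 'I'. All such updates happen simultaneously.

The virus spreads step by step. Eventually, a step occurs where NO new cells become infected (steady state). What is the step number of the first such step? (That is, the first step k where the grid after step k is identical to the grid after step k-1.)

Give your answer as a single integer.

Step 0 (initial): 3 infected
Step 1: +10 new -> 13 infected
Step 2: +11 new -> 24 infected
Step 3: +4 new -> 28 infected
Step 4: +3 new -> 31 infected
Step 5: +2 new -> 33 infected
Step 6: +0 new -> 33 infected

Answer: 6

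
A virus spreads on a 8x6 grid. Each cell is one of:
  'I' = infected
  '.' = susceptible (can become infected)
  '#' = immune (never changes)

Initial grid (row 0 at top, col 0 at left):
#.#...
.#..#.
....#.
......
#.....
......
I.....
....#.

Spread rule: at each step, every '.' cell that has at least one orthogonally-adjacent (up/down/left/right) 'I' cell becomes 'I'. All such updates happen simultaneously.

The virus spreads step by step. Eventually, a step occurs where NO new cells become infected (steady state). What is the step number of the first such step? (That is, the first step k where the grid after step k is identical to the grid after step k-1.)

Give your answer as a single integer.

Answer: 12

Derivation:
Step 0 (initial): 1 infected
Step 1: +3 new -> 4 infected
Step 2: +3 new -> 7 infected
Step 3: +4 new -> 11 infected
Step 4: +5 new -> 16 infected
Step 5: +6 new -> 22 infected
Step 6: +6 new -> 28 infected
Step 7: +5 new -> 33 infected
Step 8: +2 new -> 35 infected
Step 9: +2 new -> 37 infected
Step 10: +2 new -> 39 infected
Step 11: +1 new -> 40 infected
Step 12: +0 new -> 40 infected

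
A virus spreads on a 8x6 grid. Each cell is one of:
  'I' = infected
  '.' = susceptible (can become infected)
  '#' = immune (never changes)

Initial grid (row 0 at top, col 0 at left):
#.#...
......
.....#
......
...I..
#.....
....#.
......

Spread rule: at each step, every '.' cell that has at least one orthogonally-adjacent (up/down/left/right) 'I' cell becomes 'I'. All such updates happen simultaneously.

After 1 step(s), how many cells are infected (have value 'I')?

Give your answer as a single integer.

Answer: 5

Derivation:
Step 0 (initial): 1 infected
Step 1: +4 new -> 5 infected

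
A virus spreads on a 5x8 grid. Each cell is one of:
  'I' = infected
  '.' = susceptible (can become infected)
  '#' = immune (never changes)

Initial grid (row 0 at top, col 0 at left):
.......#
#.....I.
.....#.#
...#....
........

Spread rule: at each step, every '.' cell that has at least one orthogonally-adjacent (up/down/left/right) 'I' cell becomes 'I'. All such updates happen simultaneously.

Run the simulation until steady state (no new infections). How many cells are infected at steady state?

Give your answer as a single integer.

Answer: 35

Derivation:
Step 0 (initial): 1 infected
Step 1: +4 new -> 5 infected
Step 2: +3 new -> 8 infected
Step 3: +6 new -> 14 infected
Step 4: +6 new -> 20 infected
Step 5: +4 new -> 24 infected
Step 6: +4 new -> 28 infected
Step 7: +4 new -> 32 infected
Step 8: +2 new -> 34 infected
Step 9: +1 new -> 35 infected
Step 10: +0 new -> 35 infected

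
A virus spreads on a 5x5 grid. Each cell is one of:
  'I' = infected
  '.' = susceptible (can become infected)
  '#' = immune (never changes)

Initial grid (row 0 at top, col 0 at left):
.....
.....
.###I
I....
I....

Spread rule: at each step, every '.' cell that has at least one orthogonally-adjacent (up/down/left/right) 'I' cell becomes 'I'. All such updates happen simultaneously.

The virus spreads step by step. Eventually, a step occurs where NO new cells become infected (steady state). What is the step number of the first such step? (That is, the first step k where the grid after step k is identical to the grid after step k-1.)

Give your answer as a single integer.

Step 0 (initial): 3 infected
Step 1: +5 new -> 8 infected
Step 2: +7 new -> 15 infected
Step 3: +5 new -> 20 infected
Step 4: +2 new -> 22 infected
Step 5: +0 new -> 22 infected

Answer: 5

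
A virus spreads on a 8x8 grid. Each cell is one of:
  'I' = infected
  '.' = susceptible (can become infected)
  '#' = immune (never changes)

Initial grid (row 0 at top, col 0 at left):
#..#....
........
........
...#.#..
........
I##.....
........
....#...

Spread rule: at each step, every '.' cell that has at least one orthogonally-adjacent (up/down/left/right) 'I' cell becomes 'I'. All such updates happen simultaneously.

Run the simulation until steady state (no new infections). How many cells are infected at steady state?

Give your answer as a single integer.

Step 0 (initial): 1 infected
Step 1: +2 new -> 3 infected
Step 2: +4 new -> 7 infected
Step 3: +5 new -> 12 infected
Step 4: +6 new -> 18 infected
Step 5: +6 new -> 24 infected
Step 6: +7 new -> 31 infected
Step 7: +7 new -> 38 infected
Step 8: +7 new -> 45 infected
Step 9: +6 new -> 51 infected
Step 10: +3 new -> 54 infected
Step 11: +2 new -> 56 infected
Step 12: +1 new -> 57 infected
Step 13: +0 new -> 57 infected

Answer: 57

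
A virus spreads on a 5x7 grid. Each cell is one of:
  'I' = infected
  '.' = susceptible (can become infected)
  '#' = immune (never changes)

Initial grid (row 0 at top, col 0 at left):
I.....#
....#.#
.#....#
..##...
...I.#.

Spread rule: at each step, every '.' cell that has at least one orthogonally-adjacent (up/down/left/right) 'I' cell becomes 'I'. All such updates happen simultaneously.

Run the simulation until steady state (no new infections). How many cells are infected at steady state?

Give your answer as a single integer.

Step 0 (initial): 2 infected
Step 1: +4 new -> 6 infected
Step 2: +5 new -> 11 infected
Step 3: +7 new -> 18 infected
Step 4: +6 new -> 24 infected
Step 5: +3 new -> 27 infected
Step 6: +0 new -> 27 infected

Answer: 27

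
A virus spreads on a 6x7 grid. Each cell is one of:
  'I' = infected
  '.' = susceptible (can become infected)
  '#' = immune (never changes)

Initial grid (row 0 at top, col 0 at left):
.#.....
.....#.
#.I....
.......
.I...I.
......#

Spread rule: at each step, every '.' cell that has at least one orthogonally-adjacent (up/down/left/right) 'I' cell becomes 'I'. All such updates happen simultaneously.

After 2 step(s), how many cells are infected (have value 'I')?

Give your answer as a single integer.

Answer: 28

Derivation:
Step 0 (initial): 3 infected
Step 1: +12 new -> 15 infected
Step 2: +13 new -> 28 infected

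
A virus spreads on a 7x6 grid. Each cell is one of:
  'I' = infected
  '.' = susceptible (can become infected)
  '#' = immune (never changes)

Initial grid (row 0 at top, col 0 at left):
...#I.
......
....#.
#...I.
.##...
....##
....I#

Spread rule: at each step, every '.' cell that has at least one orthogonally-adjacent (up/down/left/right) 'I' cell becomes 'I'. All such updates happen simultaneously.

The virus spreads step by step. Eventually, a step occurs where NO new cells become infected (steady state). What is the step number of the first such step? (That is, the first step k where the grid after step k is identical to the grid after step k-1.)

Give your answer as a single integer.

Answer: 7

Derivation:
Step 0 (initial): 3 infected
Step 1: +6 new -> 9 infected
Step 2: +9 new -> 18 infected
Step 3: +5 new -> 23 infected
Step 4: +5 new -> 28 infected
Step 5: +4 new -> 32 infected
Step 6: +2 new -> 34 infected
Step 7: +0 new -> 34 infected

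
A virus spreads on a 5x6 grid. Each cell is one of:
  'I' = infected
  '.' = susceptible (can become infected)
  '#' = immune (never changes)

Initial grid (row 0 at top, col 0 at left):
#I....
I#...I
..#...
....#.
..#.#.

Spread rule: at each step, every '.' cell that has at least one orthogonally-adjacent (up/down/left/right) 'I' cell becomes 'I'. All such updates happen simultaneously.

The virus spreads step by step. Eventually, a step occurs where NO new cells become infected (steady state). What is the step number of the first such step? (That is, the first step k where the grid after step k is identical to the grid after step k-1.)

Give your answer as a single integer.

Answer: 6

Derivation:
Step 0 (initial): 3 infected
Step 1: +5 new -> 8 infected
Step 2: +8 new -> 16 infected
Step 3: +4 new -> 20 infected
Step 4: +3 new -> 23 infected
Step 5: +1 new -> 24 infected
Step 6: +0 new -> 24 infected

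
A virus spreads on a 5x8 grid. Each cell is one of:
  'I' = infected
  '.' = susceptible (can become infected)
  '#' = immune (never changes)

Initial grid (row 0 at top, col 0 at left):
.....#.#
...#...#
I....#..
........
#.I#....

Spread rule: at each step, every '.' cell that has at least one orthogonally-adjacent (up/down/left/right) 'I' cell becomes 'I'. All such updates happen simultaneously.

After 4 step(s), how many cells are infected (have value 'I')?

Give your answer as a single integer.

Step 0 (initial): 2 infected
Step 1: +5 new -> 7 infected
Step 2: +5 new -> 12 infected
Step 3: +4 new -> 16 infected
Step 4: +4 new -> 20 infected

Answer: 20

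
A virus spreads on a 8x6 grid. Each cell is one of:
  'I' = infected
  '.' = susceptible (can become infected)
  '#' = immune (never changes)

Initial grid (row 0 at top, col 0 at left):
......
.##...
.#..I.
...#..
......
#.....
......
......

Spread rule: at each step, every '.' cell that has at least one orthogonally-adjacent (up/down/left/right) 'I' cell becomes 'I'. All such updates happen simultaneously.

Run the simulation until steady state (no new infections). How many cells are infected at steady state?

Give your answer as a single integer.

Step 0 (initial): 1 infected
Step 1: +4 new -> 5 infected
Step 2: +6 new -> 11 infected
Step 3: +6 new -> 17 infected
Step 4: +6 new -> 23 infected
Step 5: +7 new -> 30 infected
Step 6: +7 new -> 37 infected
Step 7: +3 new -> 40 infected
Step 8: +2 new -> 42 infected
Step 9: +1 new -> 43 infected
Step 10: +0 new -> 43 infected

Answer: 43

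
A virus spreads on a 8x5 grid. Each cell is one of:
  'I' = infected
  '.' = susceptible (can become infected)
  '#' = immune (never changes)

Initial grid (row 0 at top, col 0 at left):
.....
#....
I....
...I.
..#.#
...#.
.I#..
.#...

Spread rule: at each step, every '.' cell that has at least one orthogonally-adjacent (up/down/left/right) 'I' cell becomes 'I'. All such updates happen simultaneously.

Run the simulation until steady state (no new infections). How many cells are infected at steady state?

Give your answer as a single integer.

Step 0 (initial): 3 infected
Step 1: +8 new -> 11 infected
Step 2: +10 new -> 21 infected
Step 3: +4 new -> 25 infected
Step 4: +3 new -> 28 infected
Step 5: +0 new -> 28 infected

Answer: 28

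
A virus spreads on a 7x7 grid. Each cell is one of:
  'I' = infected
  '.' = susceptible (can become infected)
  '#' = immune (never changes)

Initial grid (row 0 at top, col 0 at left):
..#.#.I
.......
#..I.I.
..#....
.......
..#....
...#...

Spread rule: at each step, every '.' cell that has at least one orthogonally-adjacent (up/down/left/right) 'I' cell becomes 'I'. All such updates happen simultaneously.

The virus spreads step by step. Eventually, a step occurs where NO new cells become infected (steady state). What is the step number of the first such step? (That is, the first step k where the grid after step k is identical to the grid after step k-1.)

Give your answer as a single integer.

Answer: 8

Derivation:
Step 0 (initial): 3 infected
Step 1: +9 new -> 12 infected
Step 2: +8 new -> 20 infected
Step 3: +7 new -> 27 infected
Step 4: +7 new -> 34 infected
Step 5: +5 new -> 39 infected
Step 6: +2 new -> 41 infected
Step 7: +2 new -> 43 infected
Step 8: +0 new -> 43 infected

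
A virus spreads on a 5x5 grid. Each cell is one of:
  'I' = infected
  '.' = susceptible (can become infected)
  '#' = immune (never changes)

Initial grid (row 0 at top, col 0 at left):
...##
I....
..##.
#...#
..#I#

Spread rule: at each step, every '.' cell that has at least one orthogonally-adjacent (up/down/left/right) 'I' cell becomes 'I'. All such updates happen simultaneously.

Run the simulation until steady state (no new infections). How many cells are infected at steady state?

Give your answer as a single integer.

Step 0 (initial): 2 infected
Step 1: +4 new -> 6 infected
Step 2: +4 new -> 10 infected
Step 3: +3 new -> 13 infected
Step 4: +2 new -> 15 infected
Step 5: +2 new -> 17 infected
Step 6: +0 new -> 17 infected

Answer: 17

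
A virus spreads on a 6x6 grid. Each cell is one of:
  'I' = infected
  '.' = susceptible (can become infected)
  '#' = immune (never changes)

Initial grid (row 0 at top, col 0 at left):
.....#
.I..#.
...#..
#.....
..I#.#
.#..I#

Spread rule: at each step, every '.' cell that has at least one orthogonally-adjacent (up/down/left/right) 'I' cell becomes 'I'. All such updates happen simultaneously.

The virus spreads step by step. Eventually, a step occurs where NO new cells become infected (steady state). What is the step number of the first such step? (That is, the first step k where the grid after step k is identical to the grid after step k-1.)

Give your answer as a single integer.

Step 0 (initial): 3 infected
Step 1: +9 new -> 12 infected
Step 2: +9 new -> 21 infected
Step 3: +4 new -> 25 infected
Step 4: +2 new -> 27 infected
Step 5: +1 new -> 28 infected
Step 6: +0 new -> 28 infected

Answer: 6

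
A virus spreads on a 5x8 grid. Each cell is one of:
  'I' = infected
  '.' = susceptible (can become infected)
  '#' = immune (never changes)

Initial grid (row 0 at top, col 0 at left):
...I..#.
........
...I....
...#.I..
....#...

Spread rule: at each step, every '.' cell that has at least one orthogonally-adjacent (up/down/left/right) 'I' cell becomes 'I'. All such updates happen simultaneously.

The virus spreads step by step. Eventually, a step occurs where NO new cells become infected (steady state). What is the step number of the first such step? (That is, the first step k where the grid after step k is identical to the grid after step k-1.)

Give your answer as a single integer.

Step 0 (initial): 3 infected
Step 1: +9 new -> 12 infected
Step 2: +10 new -> 22 infected
Step 3: +8 new -> 30 infected
Step 4: +5 new -> 35 infected
Step 5: +2 new -> 37 infected
Step 6: +0 new -> 37 infected

Answer: 6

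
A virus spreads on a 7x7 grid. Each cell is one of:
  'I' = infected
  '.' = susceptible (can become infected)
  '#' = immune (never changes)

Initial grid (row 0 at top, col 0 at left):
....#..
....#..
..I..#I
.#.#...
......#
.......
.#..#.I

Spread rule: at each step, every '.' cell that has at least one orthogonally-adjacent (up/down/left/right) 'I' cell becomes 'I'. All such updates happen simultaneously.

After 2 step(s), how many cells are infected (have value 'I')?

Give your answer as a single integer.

Answer: 21

Derivation:
Step 0 (initial): 3 infected
Step 1: +8 new -> 11 infected
Step 2: +10 new -> 21 infected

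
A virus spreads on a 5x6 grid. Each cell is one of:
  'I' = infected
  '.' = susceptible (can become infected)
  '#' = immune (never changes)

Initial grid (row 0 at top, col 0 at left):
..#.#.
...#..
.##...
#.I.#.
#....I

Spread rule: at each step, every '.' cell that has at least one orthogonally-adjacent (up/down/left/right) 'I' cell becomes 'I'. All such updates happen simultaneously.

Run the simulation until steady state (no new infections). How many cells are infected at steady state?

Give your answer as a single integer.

Step 0 (initial): 2 infected
Step 1: +5 new -> 7 infected
Step 2: +4 new -> 11 infected
Step 3: +2 new -> 13 infected
Step 4: +2 new -> 15 infected
Step 5: +0 new -> 15 infected

Answer: 15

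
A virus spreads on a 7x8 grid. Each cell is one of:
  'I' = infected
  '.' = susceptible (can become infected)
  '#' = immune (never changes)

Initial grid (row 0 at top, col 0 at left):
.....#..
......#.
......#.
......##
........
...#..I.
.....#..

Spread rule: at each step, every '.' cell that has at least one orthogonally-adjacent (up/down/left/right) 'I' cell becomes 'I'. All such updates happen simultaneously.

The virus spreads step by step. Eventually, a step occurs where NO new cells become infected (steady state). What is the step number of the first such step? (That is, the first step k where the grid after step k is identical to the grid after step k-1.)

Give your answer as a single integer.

Answer: 12

Derivation:
Step 0 (initial): 1 infected
Step 1: +4 new -> 5 infected
Step 2: +4 new -> 9 infected
Step 3: +3 new -> 12 infected
Step 4: +4 new -> 16 infected
Step 5: +5 new -> 21 infected
Step 6: +6 new -> 27 infected
Step 7: +7 new -> 34 infected
Step 8: +5 new -> 39 infected
Step 9: +3 new -> 42 infected
Step 10: +2 new -> 44 infected
Step 11: +1 new -> 45 infected
Step 12: +0 new -> 45 infected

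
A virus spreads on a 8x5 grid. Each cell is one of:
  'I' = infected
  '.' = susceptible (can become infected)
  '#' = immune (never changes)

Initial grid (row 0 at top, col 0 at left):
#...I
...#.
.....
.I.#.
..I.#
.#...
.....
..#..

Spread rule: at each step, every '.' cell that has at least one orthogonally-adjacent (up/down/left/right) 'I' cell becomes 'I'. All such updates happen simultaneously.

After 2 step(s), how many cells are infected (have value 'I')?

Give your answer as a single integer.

Answer: 19

Derivation:
Step 0 (initial): 3 infected
Step 1: +8 new -> 11 infected
Step 2: +8 new -> 19 infected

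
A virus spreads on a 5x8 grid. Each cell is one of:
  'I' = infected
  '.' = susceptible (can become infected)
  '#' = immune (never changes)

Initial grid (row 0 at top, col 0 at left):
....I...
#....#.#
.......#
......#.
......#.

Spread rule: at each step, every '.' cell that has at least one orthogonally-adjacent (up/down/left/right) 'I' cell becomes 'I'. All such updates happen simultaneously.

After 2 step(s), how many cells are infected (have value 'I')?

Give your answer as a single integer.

Answer: 8

Derivation:
Step 0 (initial): 1 infected
Step 1: +3 new -> 4 infected
Step 2: +4 new -> 8 infected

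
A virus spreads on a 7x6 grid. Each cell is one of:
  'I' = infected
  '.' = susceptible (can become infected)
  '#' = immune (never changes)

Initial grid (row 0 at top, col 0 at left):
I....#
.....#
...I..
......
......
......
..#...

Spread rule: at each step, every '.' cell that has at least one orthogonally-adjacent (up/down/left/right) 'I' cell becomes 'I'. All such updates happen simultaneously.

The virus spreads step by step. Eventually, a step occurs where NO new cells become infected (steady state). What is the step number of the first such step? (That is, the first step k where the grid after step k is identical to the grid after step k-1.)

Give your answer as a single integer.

Answer: 7

Derivation:
Step 0 (initial): 2 infected
Step 1: +6 new -> 8 infected
Step 2: +11 new -> 19 infected
Step 3: +7 new -> 26 infected
Step 4: +6 new -> 32 infected
Step 5: +4 new -> 36 infected
Step 6: +3 new -> 39 infected
Step 7: +0 new -> 39 infected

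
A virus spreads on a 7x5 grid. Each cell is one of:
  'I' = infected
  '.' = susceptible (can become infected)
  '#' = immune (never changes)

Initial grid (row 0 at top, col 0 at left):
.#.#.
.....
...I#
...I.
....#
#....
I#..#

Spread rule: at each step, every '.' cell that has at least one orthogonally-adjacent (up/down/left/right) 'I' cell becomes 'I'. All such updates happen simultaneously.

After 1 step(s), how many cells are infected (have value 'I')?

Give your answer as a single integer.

Step 0 (initial): 3 infected
Step 1: +5 new -> 8 infected

Answer: 8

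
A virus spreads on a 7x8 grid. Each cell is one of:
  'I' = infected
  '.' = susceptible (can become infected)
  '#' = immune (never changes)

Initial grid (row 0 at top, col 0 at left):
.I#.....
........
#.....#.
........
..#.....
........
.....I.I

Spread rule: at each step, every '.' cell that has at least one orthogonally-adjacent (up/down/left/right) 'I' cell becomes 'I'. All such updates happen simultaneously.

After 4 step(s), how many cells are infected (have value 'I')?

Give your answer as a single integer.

Answer: 39

Derivation:
Step 0 (initial): 3 infected
Step 1: +6 new -> 9 infected
Step 2: +8 new -> 17 infected
Step 3: +9 new -> 26 infected
Step 4: +13 new -> 39 infected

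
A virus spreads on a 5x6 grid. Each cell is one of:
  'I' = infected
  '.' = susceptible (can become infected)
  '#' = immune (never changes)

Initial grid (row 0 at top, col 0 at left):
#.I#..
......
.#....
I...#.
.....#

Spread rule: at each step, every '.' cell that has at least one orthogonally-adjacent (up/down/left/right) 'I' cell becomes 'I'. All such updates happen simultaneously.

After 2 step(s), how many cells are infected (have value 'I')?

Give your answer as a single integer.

Step 0 (initial): 2 infected
Step 1: +5 new -> 7 infected
Step 2: +6 new -> 13 infected

Answer: 13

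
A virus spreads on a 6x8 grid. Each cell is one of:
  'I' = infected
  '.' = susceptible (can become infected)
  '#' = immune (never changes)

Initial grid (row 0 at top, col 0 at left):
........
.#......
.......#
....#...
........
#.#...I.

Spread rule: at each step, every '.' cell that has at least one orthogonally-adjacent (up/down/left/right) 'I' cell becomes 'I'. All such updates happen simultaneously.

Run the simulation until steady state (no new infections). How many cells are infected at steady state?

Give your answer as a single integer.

Step 0 (initial): 1 infected
Step 1: +3 new -> 4 infected
Step 2: +4 new -> 8 infected
Step 3: +5 new -> 13 infected
Step 4: +3 new -> 16 infected
Step 5: +6 new -> 22 infected
Step 6: +6 new -> 28 infected
Step 7: +6 new -> 34 infected
Step 8: +4 new -> 38 infected
Step 9: +2 new -> 40 infected
Step 10: +2 new -> 42 infected
Step 11: +1 new -> 43 infected
Step 12: +0 new -> 43 infected

Answer: 43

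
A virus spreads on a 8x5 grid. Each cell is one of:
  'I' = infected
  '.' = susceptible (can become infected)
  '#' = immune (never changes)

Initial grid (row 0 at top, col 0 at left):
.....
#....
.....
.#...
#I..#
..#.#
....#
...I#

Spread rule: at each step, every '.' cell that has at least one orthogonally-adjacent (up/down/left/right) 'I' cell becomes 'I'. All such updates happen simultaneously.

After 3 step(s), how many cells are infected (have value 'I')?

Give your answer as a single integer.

Answer: 17

Derivation:
Step 0 (initial): 2 infected
Step 1: +4 new -> 6 infected
Step 2: +7 new -> 13 infected
Step 3: +4 new -> 17 infected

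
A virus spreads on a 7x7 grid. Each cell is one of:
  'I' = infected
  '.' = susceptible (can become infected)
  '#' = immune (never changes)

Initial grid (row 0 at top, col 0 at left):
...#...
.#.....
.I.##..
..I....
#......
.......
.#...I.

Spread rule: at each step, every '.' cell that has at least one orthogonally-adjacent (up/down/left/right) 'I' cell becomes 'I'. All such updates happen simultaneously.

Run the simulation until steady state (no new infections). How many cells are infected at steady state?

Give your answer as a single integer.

Answer: 43

Derivation:
Step 0 (initial): 3 infected
Step 1: +8 new -> 11 infected
Step 2: +11 new -> 22 infected
Step 3: +9 new -> 31 infected
Step 4: +5 new -> 36 infected
Step 5: +4 new -> 40 infected
Step 6: +2 new -> 42 infected
Step 7: +1 new -> 43 infected
Step 8: +0 new -> 43 infected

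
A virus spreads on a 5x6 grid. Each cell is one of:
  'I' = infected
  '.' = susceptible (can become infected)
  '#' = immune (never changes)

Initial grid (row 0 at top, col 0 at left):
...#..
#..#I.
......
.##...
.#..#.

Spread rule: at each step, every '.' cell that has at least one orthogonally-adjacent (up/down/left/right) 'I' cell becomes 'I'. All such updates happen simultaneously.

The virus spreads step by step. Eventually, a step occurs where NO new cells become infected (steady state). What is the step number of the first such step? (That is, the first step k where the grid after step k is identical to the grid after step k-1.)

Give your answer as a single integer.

Step 0 (initial): 1 infected
Step 1: +3 new -> 4 infected
Step 2: +4 new -> 8 infected
Step 3: +3 new -> 11 infected
Step 4: +4 new -> 15 infected
Step 5: +4 new -> 19 infected
Step 6: +2 new -> 21 infected
Step 7: +2 new -> 23 infected
Step 8: +0 new -> 23 infected

Answer: 8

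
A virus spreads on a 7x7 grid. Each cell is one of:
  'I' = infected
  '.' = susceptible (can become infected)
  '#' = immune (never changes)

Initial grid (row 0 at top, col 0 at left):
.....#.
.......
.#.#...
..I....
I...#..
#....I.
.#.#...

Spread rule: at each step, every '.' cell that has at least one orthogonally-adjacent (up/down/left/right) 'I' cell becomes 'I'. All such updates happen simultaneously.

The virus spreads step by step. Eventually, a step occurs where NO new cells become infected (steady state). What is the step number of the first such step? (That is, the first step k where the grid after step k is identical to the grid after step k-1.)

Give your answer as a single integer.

Answer: 7

Derivation:
Step 0 (initial): 3 infected
Step 1: +10 new -> 13 infected
Step 2: +11 new -> 24 infected
Step 3: +8 new -> 32 infected
Step 4: +6 new -> 38 infected
Step 5: +2 new -> 40 infected
Step 6: +1 new -> 41 infected
Step 7: +0 new -> 41 infected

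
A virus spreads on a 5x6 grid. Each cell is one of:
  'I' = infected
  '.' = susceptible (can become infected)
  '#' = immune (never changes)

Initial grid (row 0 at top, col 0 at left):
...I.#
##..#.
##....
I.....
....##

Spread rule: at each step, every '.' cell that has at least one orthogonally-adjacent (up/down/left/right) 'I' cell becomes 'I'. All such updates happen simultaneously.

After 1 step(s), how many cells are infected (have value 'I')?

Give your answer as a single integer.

Answer: 7

Derivation:
Step 0 (initial): 2 infected
Step 1: +5 new -> 7 infected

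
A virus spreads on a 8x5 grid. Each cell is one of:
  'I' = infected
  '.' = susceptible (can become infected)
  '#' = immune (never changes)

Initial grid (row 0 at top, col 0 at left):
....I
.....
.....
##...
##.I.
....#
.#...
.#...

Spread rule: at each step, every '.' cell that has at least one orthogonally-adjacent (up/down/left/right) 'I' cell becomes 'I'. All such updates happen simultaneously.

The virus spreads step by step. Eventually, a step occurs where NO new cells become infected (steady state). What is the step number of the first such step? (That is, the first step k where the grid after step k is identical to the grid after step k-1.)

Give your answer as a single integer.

Step 0 (initial): 2 infected
Step 1: +6 new -> 8 infected
Step 2: +8 new -> 16 infected
Step 3: +7 new -> 23 infected
Step 4: +6 new -> 29 infected
Step 5: +3 new -> 32 infected
Step 6: +1 new -> 33 infected
Step 7: +0 new -> 33 infected

Answer: 7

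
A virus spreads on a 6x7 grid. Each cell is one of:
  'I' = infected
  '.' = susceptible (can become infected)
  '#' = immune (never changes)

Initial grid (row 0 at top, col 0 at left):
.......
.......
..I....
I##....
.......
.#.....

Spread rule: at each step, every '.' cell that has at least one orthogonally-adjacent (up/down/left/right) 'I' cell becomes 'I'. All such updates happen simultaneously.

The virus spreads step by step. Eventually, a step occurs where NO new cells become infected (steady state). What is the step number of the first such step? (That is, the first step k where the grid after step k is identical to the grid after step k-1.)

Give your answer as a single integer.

Step 0 (initial): 2 infected
Step 1: +5 new -> 7 infected
Step 2: +8 new -> 15 infected
Step 3: +8 new -> 23 infected
Step 4: +7 new -> 30 infected
Step 5: +5 new -> 35 infected
Step 6: +3 new -> 38 infected
Step 7: +1 new -> 39 infected
Step 8: +0 new -> 39 infected

Answer: 8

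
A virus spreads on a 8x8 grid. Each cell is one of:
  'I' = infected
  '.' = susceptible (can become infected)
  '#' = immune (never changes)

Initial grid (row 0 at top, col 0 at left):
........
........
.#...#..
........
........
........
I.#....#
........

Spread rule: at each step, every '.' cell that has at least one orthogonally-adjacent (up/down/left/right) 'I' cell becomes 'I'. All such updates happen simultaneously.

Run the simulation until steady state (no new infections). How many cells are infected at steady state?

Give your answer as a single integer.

Answer: 60

Derivation:
Step 0 (initial): 1 infected
Step 1: +3 new -> 4 infected
Step 2: +3 new -> 7 infected
Step 3: +4 new -> 11 infected
Step 4: +5 new -> 16 infected
Step 5: +6 new -> 22 infected
Step 6: +8 new -> 30 infected
Step 7: +8 new -> 38 infected
Step 8: +8 new -> 46 infected
Step 9: +4 new -> 50 infected
Step 10: +4 new -> 54 infected
Step 11: +3 new -> 57 infected
Step 12: +2 new -> 59 infected
Step 13: +1 new -> 60 infected
Step 14: +0 new -> 60 infected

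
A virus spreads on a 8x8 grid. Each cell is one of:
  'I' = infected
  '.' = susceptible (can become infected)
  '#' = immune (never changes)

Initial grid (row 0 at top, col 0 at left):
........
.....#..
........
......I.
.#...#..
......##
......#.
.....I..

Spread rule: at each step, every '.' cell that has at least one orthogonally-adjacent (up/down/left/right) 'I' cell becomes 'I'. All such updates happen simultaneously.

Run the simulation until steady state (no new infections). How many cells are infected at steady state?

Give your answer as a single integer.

Step 0 (initial): 2 infected
Step 1: +7 new -> 9 infected
Step 2: +9 new -> 18 infected
Step 3: +9 new -> 27 infected
Step 4: +9 new -> 36 infected
Step 5: +8 new -> 44 infected
Step 6: +6 new -> 50 infected
Step 7: +5 new -> 55 infected
Step 8: +2 new -> 57 infected
Step 9: +1 new -> 58 infected
Step 10: +0 new -> 58 infected

Answer: 58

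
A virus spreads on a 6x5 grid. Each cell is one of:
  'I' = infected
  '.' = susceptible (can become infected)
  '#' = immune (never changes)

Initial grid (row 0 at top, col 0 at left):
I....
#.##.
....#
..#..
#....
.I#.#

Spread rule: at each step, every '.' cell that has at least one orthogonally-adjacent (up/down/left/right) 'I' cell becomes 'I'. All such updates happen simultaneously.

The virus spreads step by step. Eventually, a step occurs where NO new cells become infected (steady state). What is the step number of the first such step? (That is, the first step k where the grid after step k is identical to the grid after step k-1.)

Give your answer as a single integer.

Answer: 6

Derivation:
Step 0 (initial): 2 infected
Step 1: +3 new -> 5 infected
Step 2: +4 new -> 9 infected
Step 3: +4 new -> 13 infected
Step 4: +6 new -> 19 infected
Step 5: +3 new -> 22 infected
Step 6: +0 new -> 22 infected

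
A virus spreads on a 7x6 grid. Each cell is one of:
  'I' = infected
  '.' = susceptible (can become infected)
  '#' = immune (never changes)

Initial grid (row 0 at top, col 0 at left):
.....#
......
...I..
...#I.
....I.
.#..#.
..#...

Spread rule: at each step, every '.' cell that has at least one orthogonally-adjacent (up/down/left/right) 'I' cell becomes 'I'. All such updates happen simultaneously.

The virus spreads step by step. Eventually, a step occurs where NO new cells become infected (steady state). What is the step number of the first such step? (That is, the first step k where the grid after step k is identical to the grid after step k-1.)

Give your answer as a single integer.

Answer: 8

Derivation:
Step 0 (initial): 3 infected
Step 1: +6 new -> 9 infected
Step 2: +9 new -> 18 infected
Step 3: +10 new -> 28 infected
Step 4: +5 new -> 33 infected
Step 5: +2 new -> 35 infected
Step 6: +1 new -> 36 infected
Step 7: +1 new -> 37 infected
Step 8: +0 new -> 37 infected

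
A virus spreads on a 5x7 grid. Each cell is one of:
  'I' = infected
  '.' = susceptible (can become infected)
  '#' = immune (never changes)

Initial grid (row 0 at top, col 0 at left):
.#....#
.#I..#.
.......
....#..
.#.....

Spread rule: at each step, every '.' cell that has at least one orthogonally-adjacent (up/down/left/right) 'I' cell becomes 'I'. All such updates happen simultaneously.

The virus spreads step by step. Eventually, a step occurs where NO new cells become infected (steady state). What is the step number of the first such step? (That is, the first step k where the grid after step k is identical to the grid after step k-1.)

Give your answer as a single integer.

Answer: 8

Derivation:
Step 0 (initial): 1 infected
Step 1: +3 new -> 4 infected
Step 2: +5 new -> 9 infected
Step 3: +6 new -> 15 infected
Step 4: +5 new -> 20 infected
Step 5: +5 new -> 25 infected
Step 6: +3 new -> 28 infected
Step 7: +1 new -> 29 infected
Step 8: +0 new -> 29 infected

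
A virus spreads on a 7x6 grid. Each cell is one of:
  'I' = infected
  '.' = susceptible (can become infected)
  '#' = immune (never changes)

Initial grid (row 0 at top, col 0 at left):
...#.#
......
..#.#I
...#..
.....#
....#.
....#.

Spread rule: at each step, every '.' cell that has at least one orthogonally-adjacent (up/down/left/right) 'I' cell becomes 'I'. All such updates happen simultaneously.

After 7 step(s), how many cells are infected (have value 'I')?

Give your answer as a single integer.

Answer: 28

Derivation:
Step 0 (initial): 1 infected
Step 1: +2 new -> 3 infected
Step 2: +2 new -> 5 infected
Step 3: +3 new -> 8 infected
Step 4: +3 new -> 11 infected
Step 5: +4 new -> 15 infected
Step 6: +7 new -> 22 infected
Step 7: +6 new -> 28 infected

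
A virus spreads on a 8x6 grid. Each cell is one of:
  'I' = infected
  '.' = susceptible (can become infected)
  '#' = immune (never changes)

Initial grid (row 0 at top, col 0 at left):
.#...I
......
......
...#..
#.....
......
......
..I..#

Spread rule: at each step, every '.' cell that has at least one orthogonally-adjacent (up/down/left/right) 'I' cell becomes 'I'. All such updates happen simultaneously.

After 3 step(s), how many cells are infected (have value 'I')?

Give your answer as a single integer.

Answer: 24

Derivation:
Step 0 (initial): 2 infected
Step 1: +5 new -> 7 infected
Step 2: +8 new -> 15 infected
Step 3: +9 new -> 24 infected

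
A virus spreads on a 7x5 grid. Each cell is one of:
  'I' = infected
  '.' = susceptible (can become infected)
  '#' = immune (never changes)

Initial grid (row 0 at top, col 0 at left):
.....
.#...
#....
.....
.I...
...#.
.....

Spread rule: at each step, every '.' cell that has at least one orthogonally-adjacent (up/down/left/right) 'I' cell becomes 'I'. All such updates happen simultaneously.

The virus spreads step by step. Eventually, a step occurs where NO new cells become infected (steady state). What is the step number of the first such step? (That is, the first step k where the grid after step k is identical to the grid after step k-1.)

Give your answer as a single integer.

Answer: 9

Derivation:
Step 0 (initial): 1 infected
Step 1: +4 new -> 5 infected
Step 2: +7 new -> 12 infected
Step 3: +5 new -> 17 infected
Step 4: +5 new -> 22 infected
Step 5: +4 new -> 26 infected
Step 6: +3 new -> 29 infected
Step 7: +2 new -> 31 infected
Step 8: +1 new -> 32 infected
Step 9: +0 new -> 32 infected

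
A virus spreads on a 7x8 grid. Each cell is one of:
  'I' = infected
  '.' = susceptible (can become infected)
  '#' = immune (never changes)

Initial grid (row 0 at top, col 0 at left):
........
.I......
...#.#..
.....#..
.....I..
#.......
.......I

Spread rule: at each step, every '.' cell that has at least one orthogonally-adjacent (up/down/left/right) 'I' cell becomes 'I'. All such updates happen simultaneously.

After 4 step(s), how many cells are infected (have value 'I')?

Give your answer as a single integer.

Answer: 45

Derivation:
Step 0 (initial): 3 infected
Step 1: +9 new -> 12 infected
Step 2: +13 new -> 25 infected
Step 3: +12 new -> 37 infected
Step 4: +8 new -> 45 infected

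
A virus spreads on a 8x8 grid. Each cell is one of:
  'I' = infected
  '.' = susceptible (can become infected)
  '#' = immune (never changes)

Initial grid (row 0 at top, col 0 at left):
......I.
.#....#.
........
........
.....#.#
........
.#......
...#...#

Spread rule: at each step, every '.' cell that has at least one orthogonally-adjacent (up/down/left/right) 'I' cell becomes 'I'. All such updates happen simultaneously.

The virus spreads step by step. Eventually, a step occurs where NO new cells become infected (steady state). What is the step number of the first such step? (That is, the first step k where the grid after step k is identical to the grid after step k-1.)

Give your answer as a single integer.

Step 0 (initial): 1 infected
Step 1: +2 new -> 3 infected
Step 2: +3 new -> 6 infected
Step 3: +4 new -> 10 infected
Step 4: +6 new -> 16 infected
Step 5: +5 new -> 21 infected
Step 6: +5 new -> 26 infected
Step 7: +6 new -> 32 infected
Step 8: +8 new -> 40 infected
Step 9: +8 new -> 48 infected
Step 10: +4 new -> 52 infected
Step 11: +2 new -> 54 infected
Step 12: +2 new -> 56 infected
Step 13: +1 new -> 57 infected
Step 14: +0 new -> 57 infected

Answer: 14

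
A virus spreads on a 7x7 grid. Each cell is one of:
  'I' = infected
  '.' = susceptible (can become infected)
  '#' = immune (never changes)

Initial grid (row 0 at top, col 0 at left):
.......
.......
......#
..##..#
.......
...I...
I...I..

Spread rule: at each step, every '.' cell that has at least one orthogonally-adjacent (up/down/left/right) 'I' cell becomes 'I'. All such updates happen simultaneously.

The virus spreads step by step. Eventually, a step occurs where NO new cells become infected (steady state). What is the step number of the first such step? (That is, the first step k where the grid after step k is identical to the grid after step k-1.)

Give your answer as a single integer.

Step 0 (initial): 3 infected
Step 1: +7 new -> 10 infected
Step 2: +7 new -> 17 infected
Step 3: +5 new -> 22 infected
Step 4: +5 new -> 27 infected
Step 5: +5 new -> 32 infected
Step 6: +6 new -> 38 infected
Step 7: +5 new -> 43 infected
Step 8: +2 new -> 45 infected
Step 9: +0 new -> 45 infected

Answer: 9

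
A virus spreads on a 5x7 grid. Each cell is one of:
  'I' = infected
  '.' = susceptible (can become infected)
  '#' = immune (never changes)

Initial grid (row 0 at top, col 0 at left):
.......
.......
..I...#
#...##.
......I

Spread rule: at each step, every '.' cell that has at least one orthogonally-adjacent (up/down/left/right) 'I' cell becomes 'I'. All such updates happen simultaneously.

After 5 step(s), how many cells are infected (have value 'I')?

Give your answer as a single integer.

Step 0 (initial): 2 infected
Step 1: +6 new -> 8 infected
Step 2: +9 new -> 17 infected
Step 3: +7 new -> 24 infected
Step 4: +4 new -> 28 infected
Step 5: +2 new -> 30 infected

Answer: 30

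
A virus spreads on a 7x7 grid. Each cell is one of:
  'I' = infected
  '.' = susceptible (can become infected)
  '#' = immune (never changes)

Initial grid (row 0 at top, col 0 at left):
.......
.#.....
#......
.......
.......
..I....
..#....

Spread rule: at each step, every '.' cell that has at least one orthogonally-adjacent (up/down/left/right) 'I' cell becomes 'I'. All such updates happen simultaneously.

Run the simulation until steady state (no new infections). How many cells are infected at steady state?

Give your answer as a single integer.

Step 0 (initial): 1 infected
Step 1: +3 new -> 4 infected
Step 2: +7 new -> 11 infected
Step 3: +8 new -> 19 infected
Step 4: +8 new -> 27 infected
Step 5: +6 new -> 33 infected
Step 6: +5 new -> 38 infected
Step 7: +4 new -> 42 infected
Step 8: +3 new -> 45 infected
Step 9: +1 new -> 46 infected
Step 10: +0 new -> 46 infected

Answer: 46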